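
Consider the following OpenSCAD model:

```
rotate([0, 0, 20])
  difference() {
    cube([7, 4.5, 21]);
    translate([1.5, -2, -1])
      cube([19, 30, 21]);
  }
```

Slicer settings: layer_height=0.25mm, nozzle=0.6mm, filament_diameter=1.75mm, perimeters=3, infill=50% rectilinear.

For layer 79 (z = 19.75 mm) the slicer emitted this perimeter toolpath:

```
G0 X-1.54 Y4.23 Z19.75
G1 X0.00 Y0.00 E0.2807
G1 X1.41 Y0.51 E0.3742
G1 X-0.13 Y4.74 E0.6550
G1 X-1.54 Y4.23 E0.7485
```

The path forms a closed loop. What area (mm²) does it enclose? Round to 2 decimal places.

6.75 mm²

Apply the shoelace formula to the sequence of (X, Y) vertices; enclosed area = 6.75 mm².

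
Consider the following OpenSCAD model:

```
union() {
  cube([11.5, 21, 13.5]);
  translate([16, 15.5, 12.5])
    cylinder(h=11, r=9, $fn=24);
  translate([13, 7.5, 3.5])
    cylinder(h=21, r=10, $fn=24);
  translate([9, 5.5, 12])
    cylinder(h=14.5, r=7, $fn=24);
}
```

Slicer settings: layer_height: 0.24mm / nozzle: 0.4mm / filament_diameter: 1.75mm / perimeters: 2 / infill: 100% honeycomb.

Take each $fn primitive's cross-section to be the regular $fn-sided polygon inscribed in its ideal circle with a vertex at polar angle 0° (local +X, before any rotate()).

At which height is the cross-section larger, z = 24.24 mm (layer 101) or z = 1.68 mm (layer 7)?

layer 101 (z = 24.24 mm)

Layer 101 (z = 24.24): the cube is absent (z outside [0, 13.5]); the cylinder at (16, 15.5) is absent (z outside [12.5, 23.5]); the r=10 cylinder at (13, 7.5) gives a regular 24-gon of circumradius 10 (constant along its height) (area = (24/2)·10.000²·sin(360°/24) = 310.58 mm²); the cylinder at (9, 5.5): section is a regular 24-gon, circumradius r=7 (area = (24/2)·7.000²·sin(360°/24) = 152.19 mm²); Taking the union: the regions partially overlap — summed areas 462.77 mm² minus the doubly-counted overlap 138.62 mm² gives 324.15 mm² — area = 324.15 mm². So its area = 324.15 mm². Layer 7 (z = 1.68): the cube (footprint 11.5×21) is included at this height (area 241.50 mm²); the cylinder at (16, 15.5) is not intersected at this z (z outside [12.5, 23.5]); the cylinder at (13, 7.5) is not intersected at this z (z outside [3.5, 24.5]); the cylinder at (9, 5.5) is absent (z outside [12, 26.5]); Merging all regions: only the 11.5×21 cube is present, so the union is just that shape — area = 241.50 mm². So its area = 241.50 mm². Layer 101 is larger (324.15 vs 241.50 mm²).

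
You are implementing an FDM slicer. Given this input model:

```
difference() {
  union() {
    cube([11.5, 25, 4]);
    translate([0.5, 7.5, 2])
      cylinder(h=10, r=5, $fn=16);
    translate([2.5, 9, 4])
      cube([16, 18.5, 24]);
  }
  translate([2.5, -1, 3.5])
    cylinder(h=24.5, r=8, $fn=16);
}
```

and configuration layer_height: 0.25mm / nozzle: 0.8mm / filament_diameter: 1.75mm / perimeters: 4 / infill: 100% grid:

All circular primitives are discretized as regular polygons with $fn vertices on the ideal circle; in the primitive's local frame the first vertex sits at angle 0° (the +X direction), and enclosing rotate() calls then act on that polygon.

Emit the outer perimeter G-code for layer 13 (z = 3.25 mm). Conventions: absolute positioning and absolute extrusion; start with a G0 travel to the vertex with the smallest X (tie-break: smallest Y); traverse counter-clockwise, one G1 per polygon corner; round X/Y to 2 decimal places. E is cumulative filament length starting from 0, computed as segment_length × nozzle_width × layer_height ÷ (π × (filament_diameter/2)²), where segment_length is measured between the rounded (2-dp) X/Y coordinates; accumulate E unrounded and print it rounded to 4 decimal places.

G0 X-4.50 Y7.50 Z3.25
G1 X-4.12 Y5.59 E0.1619
G1 X-3.04 Y3.96 E0.3245
G1 X-1.41 Y2.88 E0.4871
G1 X0.00 Y2.60 E0.6066
G1 X0.00 Y0.00 E0.8228
G1 X11.50 Y0.00 E1.7791
G1 X11.50 Y25.00 E3.8578
G1 X0.00 Y25.00 E4.8140
G1 X0.00 Y12.40 E5.8617
G1 X-1.41 Y12.12 E5.9813
G1 X-3.04 Y11.04 E6.1439
G1 X-4.12 Y9.41 E6.3064
G1 X-4.50 Y7.50 E6.4684

At z = 3.25 mm: the cube is present — its section is the full 11.5×25 rectangle; the r=5 cylinder at (0.5, 7.5) contributes a regular 16-gon of circumradius 5; the cube at (2.5, 9) is absent (z outside [4, 28]); Taking the union: the regions partially overlap (shared area 43.22 mm²), so overlapping operands fuse into one piece — 1 connected region; the cylinder at (2.5, -1) is absent (z outside [3.5, 28]); Taking the first minus the rest: none of the subtracted shapes is present at this height, so the result so far is unchanged — 1 connected region. The outline is a single polygon with 13 vertices. Extrusion per mm of travel: 0.8 × 0.25 / (π × 0.875²) = 0.083150. Accumulating E over each segment gives final E = 6.4684.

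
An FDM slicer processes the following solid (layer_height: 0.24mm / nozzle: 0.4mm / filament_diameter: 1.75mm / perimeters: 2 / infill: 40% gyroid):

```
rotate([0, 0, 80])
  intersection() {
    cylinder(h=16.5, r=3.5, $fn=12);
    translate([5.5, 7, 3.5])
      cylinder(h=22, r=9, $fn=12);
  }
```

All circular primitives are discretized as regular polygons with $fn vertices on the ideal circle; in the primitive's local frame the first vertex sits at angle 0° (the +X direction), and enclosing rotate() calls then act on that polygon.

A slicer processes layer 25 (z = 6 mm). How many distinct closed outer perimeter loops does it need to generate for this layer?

1

At z = 6 mm: the cylinder: section is a regular 12-gon, circumradius r=3.5; the cylinder at (5.5, 7): section is a regular 12-gon, circumradius r=9; After intersecting: the r=9 cylinder at (5.5, 7) partially overlaps the r=3.5 cylinder; clipping to the common part keeps 16.15 mm² — 1 connected region; (rotated 80° about Z; rotation is an isometry so areas/perimeters/island counts are preserved). The result has 1 disconnected region.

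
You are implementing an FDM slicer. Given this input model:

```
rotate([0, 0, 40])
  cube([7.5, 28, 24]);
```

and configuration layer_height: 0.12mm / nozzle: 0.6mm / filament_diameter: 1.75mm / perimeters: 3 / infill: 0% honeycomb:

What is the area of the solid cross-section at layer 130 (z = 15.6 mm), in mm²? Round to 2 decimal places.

At z = 15.6 mm: the cube is present — its section is the full 7.5×28 rectangle (area 210.00 mm²); (whole slice rotated 40° about Z — lengths, areas and connectivity unchanged). Overall, the cross-section is a single solid region. Net area = 210.00 mm².

210.00 mm²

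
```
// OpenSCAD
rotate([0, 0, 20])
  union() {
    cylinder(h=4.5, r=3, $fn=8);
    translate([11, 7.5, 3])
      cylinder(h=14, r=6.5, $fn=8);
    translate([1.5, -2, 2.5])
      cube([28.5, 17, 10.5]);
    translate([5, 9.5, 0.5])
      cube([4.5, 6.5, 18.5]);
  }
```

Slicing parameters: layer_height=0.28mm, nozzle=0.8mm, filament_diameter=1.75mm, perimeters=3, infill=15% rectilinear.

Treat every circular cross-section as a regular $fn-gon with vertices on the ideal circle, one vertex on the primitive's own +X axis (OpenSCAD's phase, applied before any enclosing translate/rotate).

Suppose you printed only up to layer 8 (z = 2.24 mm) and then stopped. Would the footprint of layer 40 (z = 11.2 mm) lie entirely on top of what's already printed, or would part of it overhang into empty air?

part overhangs

Compare the two slices. At z = 2.24: the cylinder: section is a regular 8-gon, circumradius r=3 (area = (8/2)·3.000²·sin(360°/8) = 25.46 mm²); the cylinder at (11, 7.5) is absent (z outside [3, 17]); the cube at (1.5, -2) is absent (z outside [2.5, 13]); the 4.5×6.5 cube at (5, 9.5) contributes its full rectangle (area 29.25 mm²); Merging all regions: the 2 present regions are separate (no shared area or edge), so areas and boundary lengths simply add and each stays a separate island — area = 54.71 mm²; (rotated 20° about Z; rotation is an isometry so areas/perimeters/island counts are preserved). At z = 11.2: the cylinder is not intersected at this z (z outside [0, 4.5]); the cylinder at (11, 7.5): section is a regular 8-gon, circumradius r=6.5 (area = (8/2)·6.500²·sin(360°/8) = 119.50 mm²); the 28.5×17 cube at (1.5, -2) contributes its full rectangle (area 484.50 mm²); the cube at (5, 9.5) is present — its section is the full 4.5×6.5 rectangle (area 29.25 mm²); Combining (union): the regions partially overlap — summed areas 633.25 mm² minus the doubly-counted overlap 144.25 mm² gives 489.00 mm² — area = 489.00 mm²; (rotated 20° about Z; rotation is an isometry so areas/perimeters/island counts are preserved). Checking containment: at z = 11.2 the cross-section extends beyond the z = 2.24 cross-section by about 455.25 mm².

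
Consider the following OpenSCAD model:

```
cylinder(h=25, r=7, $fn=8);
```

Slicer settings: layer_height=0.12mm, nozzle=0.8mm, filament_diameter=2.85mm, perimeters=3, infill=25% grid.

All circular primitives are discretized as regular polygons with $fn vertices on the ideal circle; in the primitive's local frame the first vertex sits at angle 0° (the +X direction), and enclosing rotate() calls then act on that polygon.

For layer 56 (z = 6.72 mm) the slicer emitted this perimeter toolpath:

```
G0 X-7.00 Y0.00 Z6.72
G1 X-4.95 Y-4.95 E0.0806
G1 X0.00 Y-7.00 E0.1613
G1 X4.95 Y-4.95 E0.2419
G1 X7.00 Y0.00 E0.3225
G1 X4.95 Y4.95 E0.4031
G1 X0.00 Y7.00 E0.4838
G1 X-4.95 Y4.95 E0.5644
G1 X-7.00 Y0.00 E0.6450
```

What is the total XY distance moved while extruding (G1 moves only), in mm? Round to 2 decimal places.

Sum the Euclidean lengths of each G1 segment: total = 42.86 mm.

42.86 mm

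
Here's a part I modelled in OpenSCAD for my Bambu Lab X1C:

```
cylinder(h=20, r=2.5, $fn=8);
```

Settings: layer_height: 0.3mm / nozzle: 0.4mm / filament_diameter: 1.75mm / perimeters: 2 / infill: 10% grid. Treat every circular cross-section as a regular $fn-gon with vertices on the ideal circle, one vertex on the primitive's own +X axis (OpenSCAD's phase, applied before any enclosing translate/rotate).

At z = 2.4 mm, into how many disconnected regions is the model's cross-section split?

1

At z = 2.4 mm: the r=2.5 cylinder contributes a regular 8-gon of circumradius 2.5. The result has 1 disconnected region.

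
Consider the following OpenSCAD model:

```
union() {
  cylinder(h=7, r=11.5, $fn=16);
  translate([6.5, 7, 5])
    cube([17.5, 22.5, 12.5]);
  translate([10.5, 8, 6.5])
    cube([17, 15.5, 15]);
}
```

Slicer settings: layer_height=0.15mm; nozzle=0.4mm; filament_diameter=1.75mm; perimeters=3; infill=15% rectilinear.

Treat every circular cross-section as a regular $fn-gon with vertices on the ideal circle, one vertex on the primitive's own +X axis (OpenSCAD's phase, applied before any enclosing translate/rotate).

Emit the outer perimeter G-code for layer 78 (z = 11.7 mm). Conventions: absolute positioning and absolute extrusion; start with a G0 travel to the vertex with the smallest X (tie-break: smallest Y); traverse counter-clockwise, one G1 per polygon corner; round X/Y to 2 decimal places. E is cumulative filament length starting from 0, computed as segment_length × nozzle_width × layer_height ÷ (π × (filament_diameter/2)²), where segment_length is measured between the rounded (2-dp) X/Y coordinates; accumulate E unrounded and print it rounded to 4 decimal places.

G0 X6.50 Y7.00 Z11.70
G1 X24.00 Y7.00 E0.4365
G1 X24.00 Y8.00 E0.4615
G1 X27.50 Y8.00 E0.5488
G1 X27.50 Y23.50 E0.9354
G1 X24.00 Y23.50 E1.0227
G1 X24.00 Y29.50 E1.1724
G1 X6.50 Y29.50 E1.6090
G1 X6.50 Y7.00 E2.1702

At z = 11.7 mm: the cylinder is absent (z outside [0, 7]); the cube at (6.5, 7) (footprint 17.5×22.5) is included at this height; the cube at (10.5, 8) is present — its section is the full 17×15.5 rectangle; Taking the union: the regions partially overlap (shared area 209.25 mm²), so overlapping operands fuse into one piece — 1 connected region. The outline is a single polygon with 8 vertices. Extrusion per mm of travel: 0.4 × 0.15 / (π × 0.875²) = 0.024945. Accumulating E over each segment gives final E = 2.1702.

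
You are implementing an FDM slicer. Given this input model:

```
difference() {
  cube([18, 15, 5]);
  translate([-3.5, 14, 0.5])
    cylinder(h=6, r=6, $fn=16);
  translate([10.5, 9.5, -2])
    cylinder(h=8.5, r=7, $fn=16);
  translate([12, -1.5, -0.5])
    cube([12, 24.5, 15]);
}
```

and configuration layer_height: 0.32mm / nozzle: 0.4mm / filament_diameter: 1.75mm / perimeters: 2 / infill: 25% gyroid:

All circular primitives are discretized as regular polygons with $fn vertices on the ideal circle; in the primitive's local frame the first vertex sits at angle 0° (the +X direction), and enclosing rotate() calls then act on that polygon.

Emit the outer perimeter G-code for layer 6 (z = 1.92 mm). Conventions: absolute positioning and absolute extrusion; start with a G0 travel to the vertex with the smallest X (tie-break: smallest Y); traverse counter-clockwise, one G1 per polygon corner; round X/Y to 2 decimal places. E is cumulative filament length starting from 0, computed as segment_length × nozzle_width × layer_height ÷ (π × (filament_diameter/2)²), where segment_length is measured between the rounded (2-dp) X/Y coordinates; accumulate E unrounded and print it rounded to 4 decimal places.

G0 X0.00 Y0.00 Z1.92
G1 X12.00 Y0.00 E0.6386
G1 X12.00 Y2.80 E0.7876
G1 X10.50 Y2.50 E0.8690
G1 X7.82 Y3.03 E1.0144
G1 X5.55 Y4.55 E1.1598
G1 X4.03 Y6.82 E1.3051
G1 X3.50 Y9.50 E1.4505
G1 X4.03 Y12.18 E1.5959
G1 X5.55 Y14.45 E1.7413
G1 X6.37 Y15.00 E1.7938
G1 X2.30 Y15.00 E2.0104
G1 X2.50 Y14.00 E2.0647
G1 X2.04 Y11.70 E2.1895
G1 X0.74 Y9.76 E2.3138
G1 X0.00 Y9.26 E2.3613
G1 X0.00 Y0.00 E2.8541

At z = 1.92 mm: the cube is present — its section is the full 18×15 rectangle; the r=6 cylinder at (-3.5, 14) contributes a regular 16-gon of circumradius 6; the r=7 cylinder at (10.5, 9.5) contributes a regular 16-gon of circumradius 7; the cube at (12, -1.5) is present — its section is the full 12×24.5 rectangle; Subtracting the remaining from the first: starting from the 18×15 cube, the r=6 cylinder at (-3.5, 14) partially overlaps it — only the 10.51 mm² overlap (of its 110.21 mm²) is removed, clipping the outline; the r=7 cylinder at (10.5, 9.5) partially overlaps it — only the 142.00 mm² overlap (of its 150.01 mm²) is removed, clipping the outline; the 12×24.5 cube at (12, -1.5) partially overlaps it — only the 37.52 mm² overlap (of its 294.00 mm²) is removed, clipping the outline — 1 connected region. The outline is a single polygon with 16 vertices. Extrusion per mm of travel: 0.4 × 0.32 / (π × 0.875²) = 0.053216. Accumulating E over each segment gives final E = 2.8541.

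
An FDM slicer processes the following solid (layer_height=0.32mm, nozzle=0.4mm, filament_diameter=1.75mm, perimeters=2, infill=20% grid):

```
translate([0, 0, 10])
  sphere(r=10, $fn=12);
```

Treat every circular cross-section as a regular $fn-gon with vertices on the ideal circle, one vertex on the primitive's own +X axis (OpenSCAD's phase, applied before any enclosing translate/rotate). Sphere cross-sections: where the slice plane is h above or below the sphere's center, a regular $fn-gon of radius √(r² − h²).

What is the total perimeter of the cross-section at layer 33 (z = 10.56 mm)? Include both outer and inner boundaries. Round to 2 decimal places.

At z = 10.56 mm: the r=10 sphere contributes a regular 12-gon of circumradius √(10²−0.56²) = 9.984 (perimeter = 2·12·9.984·sin(180°/12) = 62.02 mm). Overall, the cross-section is a single solid region. Total boundary length (outer) = 62.02 mm.

62.02 mm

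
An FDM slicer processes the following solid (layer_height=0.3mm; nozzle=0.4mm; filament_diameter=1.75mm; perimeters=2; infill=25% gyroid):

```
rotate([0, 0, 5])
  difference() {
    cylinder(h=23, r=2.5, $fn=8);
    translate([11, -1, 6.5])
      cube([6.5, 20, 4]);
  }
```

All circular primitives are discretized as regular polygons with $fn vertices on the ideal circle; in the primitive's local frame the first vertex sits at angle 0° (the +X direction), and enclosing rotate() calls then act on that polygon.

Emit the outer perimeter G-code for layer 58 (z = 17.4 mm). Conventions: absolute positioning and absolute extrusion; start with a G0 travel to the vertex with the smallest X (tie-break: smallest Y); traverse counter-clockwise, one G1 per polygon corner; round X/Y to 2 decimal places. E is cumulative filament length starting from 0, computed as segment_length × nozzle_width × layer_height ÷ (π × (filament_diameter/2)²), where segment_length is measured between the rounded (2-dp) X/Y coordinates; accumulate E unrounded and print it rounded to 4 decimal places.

G0 X-2.49 Y-0.22 Z17.40
G1 X-1.61 Y-1.92 E0.0955
G1 X0.22 Y-2.49 E0.1911
G1 X1.92 Y-1.61 E0.2866
G1 X2.49 Y0.22 E0.3823
G1 X1.61 Y1.92 E0.4778
G1 X-0.22 Y2.49 E0.5734
G1 X-1.92 Y1.61 E0.6689
G1 X-2.49 Y-0.22 E0.7645

At z = 17.4 mm: the r=2.5 cylinder contributes a regular 8-gon of circumradius 2.5; the cube at (11, -1) does not reach this height (z outside [6.5, 10.5]); Subtracting the remaining from the first: none of the subtracted shapes is present at this height, so the r=2.5 cylinder is unchanged — 1 connected region; (rotated 5° about Z; rotation is an isometry so areas/perimeters/island counts are preserved). The outline is a single polygon with 8 vertices. Extrusion per mm of travel: 0.4 × 0.3 / (π × 0.875²) = 0.049890. Accumulating E over each segment gives final E = 0.7645.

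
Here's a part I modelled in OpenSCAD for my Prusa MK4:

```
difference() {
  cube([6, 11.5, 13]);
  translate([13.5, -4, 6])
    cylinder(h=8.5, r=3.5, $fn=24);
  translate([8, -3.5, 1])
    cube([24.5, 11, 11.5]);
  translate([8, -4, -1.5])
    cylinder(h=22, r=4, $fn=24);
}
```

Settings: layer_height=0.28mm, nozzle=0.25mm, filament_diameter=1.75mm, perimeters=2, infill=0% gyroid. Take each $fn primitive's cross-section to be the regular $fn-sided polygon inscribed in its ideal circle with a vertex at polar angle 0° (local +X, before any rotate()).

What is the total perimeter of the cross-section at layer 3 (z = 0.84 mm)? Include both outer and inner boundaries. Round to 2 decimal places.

35.00 mm

At z = 0.84 mm: the cube is present — its section is the full 6×11.5 rectangle (perimeter 35.00 mm); the cylinder at (13.5, -4) is absent (z outside [6, 14.5]); the cube at (8, -3.5) is not intersected at this z (z outside [1, 12.5]); the r=4 cylinder at (8, -4) contributes a regular 24-gon of circumradius 4 (perimeter = 2·24·4.000·sin(180°/24) = 25.06 mm); Subtracting the remaining from the first: starting from the 6×11.5 cube, the r=4 cylinder at (8, -4) misses the remaining region (no effect) — boundary = 35.00 mm. Overall, the cross-section is a single solid region. Total boundary length (outer) = 35.00 mm.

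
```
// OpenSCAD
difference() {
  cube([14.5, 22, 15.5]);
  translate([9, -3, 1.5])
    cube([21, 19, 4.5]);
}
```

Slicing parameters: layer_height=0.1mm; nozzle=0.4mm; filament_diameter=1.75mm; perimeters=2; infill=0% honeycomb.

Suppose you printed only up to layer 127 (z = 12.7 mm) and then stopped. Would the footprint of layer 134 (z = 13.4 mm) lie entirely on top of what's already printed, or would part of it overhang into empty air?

Compare the two slices. At z = 12.7: the cube (footprint 14.5×22) is included at this height (area 319.00 mm²); the cube at (9, -3) is absent (z outside [1.5, 6]); Taking the first minus the rest: none of the subtracted shapes is present at this height, so the 14.5×22 cube is unchanged — area = 319.00 mm². At z = 13.4: the 14.5×22 cube contributes its full rectangle (area 319.00 mm²); the cube at (9, -3) is absent (z outside [1.5, 6]); Taking the first minus the rest: none of the subtracted shapes is present at this height, so the 14.5×22 cube is unchanged — area = 319.00 mm². Checking containment: the cross-section at z = 13.4 is a subset of the cross-section at z = 12.7.

entirely on top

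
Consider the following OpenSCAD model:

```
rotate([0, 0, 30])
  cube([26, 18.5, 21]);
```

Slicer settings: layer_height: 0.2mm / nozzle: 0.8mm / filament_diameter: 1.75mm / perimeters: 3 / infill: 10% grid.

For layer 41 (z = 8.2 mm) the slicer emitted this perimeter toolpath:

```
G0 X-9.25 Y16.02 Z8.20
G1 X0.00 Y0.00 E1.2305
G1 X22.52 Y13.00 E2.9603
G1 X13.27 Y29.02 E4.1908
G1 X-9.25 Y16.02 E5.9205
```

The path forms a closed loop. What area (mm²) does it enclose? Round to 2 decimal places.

481.02 mm²

Apply the shoelace formula to the sequence of (X, Y) vertices; enclosed area = 481.02 mm².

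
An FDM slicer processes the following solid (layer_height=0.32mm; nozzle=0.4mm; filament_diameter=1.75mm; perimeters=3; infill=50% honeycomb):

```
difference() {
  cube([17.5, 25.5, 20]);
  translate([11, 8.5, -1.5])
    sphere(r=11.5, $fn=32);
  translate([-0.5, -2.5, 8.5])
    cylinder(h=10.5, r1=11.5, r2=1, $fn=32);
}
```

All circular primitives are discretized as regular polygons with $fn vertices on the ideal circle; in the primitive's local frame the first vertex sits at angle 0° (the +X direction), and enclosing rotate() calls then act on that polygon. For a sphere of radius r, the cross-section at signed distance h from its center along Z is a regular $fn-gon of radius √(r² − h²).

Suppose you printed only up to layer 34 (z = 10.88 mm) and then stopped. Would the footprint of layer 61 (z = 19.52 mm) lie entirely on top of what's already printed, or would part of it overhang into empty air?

Compare the two slices. At z = 10.88: the cube (footprint 17.5×25.5) is included at this height (area 446.25 mm²); the sphere at (11, 8.5) does not reach this height (|z−center|=12.380 > r=11.5); the cone at (-0.5, -2.5) (r1=11.5→r2=1) has section circumradius 9.120 here — a regular 32-gon (area = (32/2)·9.120²·sin(360°/32) = 259.62 mm²); Subtracting the remaining from the first: starting from the 17.5×25.5 cube (446.25 mm²), the cone at (-0.5, -2.5) partially overlaps it — only the 39.17 mm² overlap (of its 259.62 mm²) is removed, clipping the outline — area = 407.08 mm². At z = 19.52: the 17.5×25.5 cube contributes its full rectangle (area 446.25 mm²); the sphere at (11, 8.5) is absent (|z−center|=21.020 > r=11.5); the cone at (-0.5, -2.5) does not reach this height (z outside [8.5, 19]); After the difference (first − rest): none of the subtracted shapes is present at this height, so the 17.5×25.5 cube is unchanged — area = 446.25 mm². Checking containment: at z = 19.52 the cross-section extends beyond the z = 10.88 cross-section by about 39.17 mm².

part overhangs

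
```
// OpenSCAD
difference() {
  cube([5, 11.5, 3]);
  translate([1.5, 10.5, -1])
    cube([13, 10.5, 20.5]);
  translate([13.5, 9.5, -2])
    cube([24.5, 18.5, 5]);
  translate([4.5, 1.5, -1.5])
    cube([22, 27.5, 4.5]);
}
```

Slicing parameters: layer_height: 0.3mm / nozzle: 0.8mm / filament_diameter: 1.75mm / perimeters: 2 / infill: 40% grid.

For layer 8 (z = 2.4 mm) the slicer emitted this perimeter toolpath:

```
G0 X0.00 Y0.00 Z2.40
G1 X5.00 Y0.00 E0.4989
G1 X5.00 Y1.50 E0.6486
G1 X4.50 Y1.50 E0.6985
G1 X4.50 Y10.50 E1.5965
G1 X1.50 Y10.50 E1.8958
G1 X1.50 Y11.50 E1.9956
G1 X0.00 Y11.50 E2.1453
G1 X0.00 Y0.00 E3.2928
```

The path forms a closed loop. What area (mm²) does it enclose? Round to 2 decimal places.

Apply the shoelace formula to the sequence of (X, Y) vertices; enclosed area = 49.50 mm².

49.50 mm²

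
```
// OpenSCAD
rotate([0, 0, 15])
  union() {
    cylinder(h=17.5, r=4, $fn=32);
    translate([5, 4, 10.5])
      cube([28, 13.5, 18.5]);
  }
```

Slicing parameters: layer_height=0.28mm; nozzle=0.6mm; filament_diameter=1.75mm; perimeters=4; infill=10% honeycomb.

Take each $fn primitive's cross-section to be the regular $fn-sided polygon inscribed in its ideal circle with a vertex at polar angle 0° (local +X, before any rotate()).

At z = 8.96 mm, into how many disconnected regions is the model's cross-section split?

At z = 8.96 mm: the r=4 cylinder gives a regular 32-gon of circumradius 4 (constant along its height); the cube at (5, 4) is not intersected at this z (z outside [10.5, 29]); Combining (union): only the r=4 cylinder is present, so the union is just that shape — 1 connected region; (rotated 15° about Z; rotation is an isometry so areas/perimeters/island counts are preserved). The result has 1 disconnected region.

1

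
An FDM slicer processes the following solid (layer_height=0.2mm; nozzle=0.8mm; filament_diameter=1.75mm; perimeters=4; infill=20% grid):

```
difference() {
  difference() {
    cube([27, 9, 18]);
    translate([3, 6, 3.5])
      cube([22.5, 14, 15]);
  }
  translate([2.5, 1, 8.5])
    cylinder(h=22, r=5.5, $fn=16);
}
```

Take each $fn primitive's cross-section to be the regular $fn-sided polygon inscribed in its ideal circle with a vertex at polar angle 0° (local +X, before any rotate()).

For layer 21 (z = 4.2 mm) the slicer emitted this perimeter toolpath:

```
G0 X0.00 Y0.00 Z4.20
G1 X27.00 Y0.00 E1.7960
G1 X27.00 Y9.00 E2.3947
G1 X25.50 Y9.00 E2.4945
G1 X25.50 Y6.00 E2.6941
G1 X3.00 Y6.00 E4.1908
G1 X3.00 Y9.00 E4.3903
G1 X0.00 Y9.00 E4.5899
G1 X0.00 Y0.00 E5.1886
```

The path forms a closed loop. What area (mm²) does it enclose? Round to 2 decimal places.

Apply the shoelace formula to the sequence of (X, Y) vertices; enclosed area = 175.50 mm².

175.50 mm²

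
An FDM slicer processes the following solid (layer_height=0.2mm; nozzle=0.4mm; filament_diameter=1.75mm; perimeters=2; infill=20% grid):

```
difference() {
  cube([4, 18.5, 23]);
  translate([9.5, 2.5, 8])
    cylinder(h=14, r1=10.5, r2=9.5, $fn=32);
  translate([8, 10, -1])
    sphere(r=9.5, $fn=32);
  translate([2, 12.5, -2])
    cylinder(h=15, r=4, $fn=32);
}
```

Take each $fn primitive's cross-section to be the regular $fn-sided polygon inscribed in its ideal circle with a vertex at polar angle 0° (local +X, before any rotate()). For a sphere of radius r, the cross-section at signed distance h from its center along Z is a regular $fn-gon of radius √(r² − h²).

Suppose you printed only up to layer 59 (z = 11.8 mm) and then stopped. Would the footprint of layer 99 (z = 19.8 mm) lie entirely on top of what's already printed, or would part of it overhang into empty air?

part overhangs

Compare the two slices. At z = 11.8: the 4×18.5 cube contributes its full rectangle (area 74.00 mm²); the cone at (9.5, 2.5): at t=0.271 of its height the radius interpolates to r₁+(r₂−r₁)t = 10.229, giving a regular 32-gon of that circumradius (area = (32/2)·10.229²·sin(360°/32) = 326.58 mm²); the sphere at (8, 10) is not intersected at this z (|z−center|=12.800 > r=9.5); the cylinder at (2, 12.5): section is a regular 32-gon, circumradius r=4 (area = (32/2)·4.000²·sin(360°/32) = 49.94 mm²); Subtracting the remaining from the first: starting from the 4×18.5 cube (74.00 mm²), the cone at (9.5, 2.5) partially overlaps it — only the 36.70 mm² overlap (of its 326.58 mm²) is removed, clipping the outline; the r=4 cylinder at (2, 12.5) partially overlaps it — only the 26.91 mm² overlap (of its 49.94 mm²) is removed, clipping the outline — area = 10.38 mm². At z = 19.8: the cube is present — its section is the full 4×18.5 rectangle (area 74.00 mm²); the cone at (9.5, 2.5) contributes a regular 32-gon of circumradius 9.657 (interpolated between r1=10.5 and r2=9.5 at t=0.843) (area = (32/2)·9.657²·sin(360°/32) = 291.11 mm²); the sphere at (8, 10) does not reach this height (|z−center|=20.800 > r=9.5); the cylinder at (2, 12.5) is absent (z outside [-2, 13]); Taking the first minus the rest: starting from the 4×18.5 cube (74.00 mm²), the cone at (9.5, 2.5) partially overlaps it — only the 32.67 mm² overlap (of its 291.11 mm²) is removed, clipping the outline — area = 41.33 mm². Checking containment: at z = 19.8 the cross-section extends beyond the z = 11.8 cross-section by about 30.95 mm².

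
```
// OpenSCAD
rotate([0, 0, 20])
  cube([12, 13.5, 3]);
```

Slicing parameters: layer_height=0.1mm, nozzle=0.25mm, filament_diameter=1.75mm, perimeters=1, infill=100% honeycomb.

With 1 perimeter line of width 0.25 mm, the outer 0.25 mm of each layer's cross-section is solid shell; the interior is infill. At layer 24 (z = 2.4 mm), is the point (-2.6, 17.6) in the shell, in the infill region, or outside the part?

outside

At z = 2.4 mm: the cube (footprint 12×13.5) is included at this height; (rotated 20° about Z; rotation is an isometry so areas/perimeters/island counts are preserved). Overall, the cross-section is a single solid region. Undo the 20° rotation: the query point maps to (3.576, 17.428) in the un-rotated model frame. The nearest boundary edge runs (12.00, 13.50)→(0.00, 13.50); distance from the point to it = 3.93 mm. The point is not inside any of the regions above, so it lies outside the cross-section (3.93 mm from the nearest boundary).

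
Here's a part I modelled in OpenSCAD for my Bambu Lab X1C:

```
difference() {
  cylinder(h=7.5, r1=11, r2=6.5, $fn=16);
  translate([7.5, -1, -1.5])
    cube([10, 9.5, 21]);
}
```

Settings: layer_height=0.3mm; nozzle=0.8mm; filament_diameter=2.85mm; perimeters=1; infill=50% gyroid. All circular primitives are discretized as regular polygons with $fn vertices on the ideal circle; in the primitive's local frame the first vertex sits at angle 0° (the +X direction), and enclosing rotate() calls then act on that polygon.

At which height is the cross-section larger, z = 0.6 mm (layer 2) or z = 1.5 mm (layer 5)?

Layer 2 (z = 0.6): the cone contributes a regular 16-gon of circumradius 10.640 (interpolated between r1=11 and r2=6.5 at t=0.080) (area = (16/2)·10.640²·sin(360°/16) = 346.59 mm²); the cube at (7.5, -1) is present — its section is the full 10×9.5 rectangle (area 95.00 mm²); Taking the first minus the rest: starting from the cone (346.59 mm²), the 10×9.5 cube at (7.5, -1) partially overlaps it — only the 18.24 mm² overlap (of its 95.00 mm²) is removed, clipping the outline — area = 328.35 mm². So its area = 328.35 mm². Layer 5 (z = 1.5): the cone (r1=11→r2=6.5) has section circumradius 10.100 here — a regular 16-gon (area = (16/2)·10.100²·sin(360°/16) = 312.30 mm²); the cube at (7.5, -1) is present — its section is the full 10×9.5 rectangle (area 95.00 mm²); Subtracting the remaining from the first: starting from the cone (312.30 mm²), the 10×9.5 cube at (7.5, -1) partially overlaps it — only the 13.57 mm² overlap (of its 95.00 mm²) is removed, clipping the outline — area = 298.73 mm². So its area = 298.73 mm². Layer 2 is larger (328.35 vs 298.73 mm²).

layer 2 (z = 0.6 mm)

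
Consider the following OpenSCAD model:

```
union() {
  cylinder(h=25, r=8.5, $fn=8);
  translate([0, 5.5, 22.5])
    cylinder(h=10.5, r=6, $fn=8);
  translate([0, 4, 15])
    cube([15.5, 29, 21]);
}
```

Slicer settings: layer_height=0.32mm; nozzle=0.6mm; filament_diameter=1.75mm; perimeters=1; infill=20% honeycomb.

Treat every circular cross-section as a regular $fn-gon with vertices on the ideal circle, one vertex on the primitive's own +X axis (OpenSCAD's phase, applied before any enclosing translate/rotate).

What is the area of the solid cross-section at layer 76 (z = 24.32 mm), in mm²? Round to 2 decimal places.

648.43 mm²

At z = 24.32 mm: the cylinder: section is a regular 8-gon, circumradius r=8.5 (area = (8/2)·8.500²·sin(360°/8) = 204.35 mm²); the r=6 cylinder at (0, 5.5) gives a regular 8-gon of circumradius 6 (constant along its height) (area = (8/2)·6.000²·sin(360°/8) = 101.82 mm²); the cube at (0, 4) is present — its section is the full 15.5×29 rectangle (area 449.50 mm²); Merging all regions: the regions partially overlap — summed areas 755.68 mm² minus the doubly-counted overlap 107.25 mm² gives 648.43 mm² — area = 648.43 mm². Overall, the cross-section is a single solid region. Net area = 648.43 mm².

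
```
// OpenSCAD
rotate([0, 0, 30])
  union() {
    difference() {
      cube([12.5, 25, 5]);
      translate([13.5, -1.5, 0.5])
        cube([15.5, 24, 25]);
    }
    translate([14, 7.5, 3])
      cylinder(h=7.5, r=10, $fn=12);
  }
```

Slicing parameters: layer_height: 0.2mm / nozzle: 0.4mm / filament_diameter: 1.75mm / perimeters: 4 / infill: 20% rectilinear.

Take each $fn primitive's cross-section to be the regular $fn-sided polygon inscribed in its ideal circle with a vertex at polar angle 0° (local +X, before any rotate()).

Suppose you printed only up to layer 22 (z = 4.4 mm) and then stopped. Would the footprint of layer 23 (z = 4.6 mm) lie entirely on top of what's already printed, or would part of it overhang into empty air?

Compare the two slices. At z = 4.4: the cube (footprint 12.5×25) is included at this height (area 312.50 mm²); the cube at (13.5, -1.5) is present — its section is the full 15.5×24 rectangle (area 372.00 mm²); Taking the first minus the rest: starting from the 12.5×25 cube (312.50 mm²), the 15.5×24 cube at (13.5, -1.5) misses the remaining region (no effect) — area = 312.50 mm²; the r=10 cylinder at (14, 7.5) gives a regular 12-gon of circumradius 10 (constant along its height) (area = (12/2)·10.000²·sin(360°/12) = 300.00 mm²); Merging all regions: the regions partially overlap — summed areas 612.50 mm² minus the doubly-counted overlap 114.23 mm² gives 498.27 mm² — area = 498.27 mm²; (whole slice rotated 30° about Z — lengths, areas and connectivity unchanged). At z = 4.6: the cube is present — its section is the full 12.5×25 rectangle (area 312.50 mm²); the 15.5×24 cube at (13.5, -1.5) contributes its full rectangle (area 372.00 mm²); After the difference (first − rest): starting from the 12.5×25 cube (312.50 mm²), the 15.5×24 cube at (13.5, -1.5) misses the remaining region (no effect) — area = 312.50 mm²; the r=10 cylinder at (14, 7.5) contributes a regular 12-gon of circumradius 10 (area = (12/2)·10.000²·sin(360°/12) = 300.00 mm²); Taking the union: the regions partially overlap — summed areas 612.50 mm² minus the doubly-counted overlap 114.23 mm² gives 498.27 mm² — area = 498.27 mm²; (whole slice rotated 30° about Z — lengths, areas and connectivity unchanged). Checking containment: the cross-section at z = 4.6 is a subset of the cross-section at z = 4.4.

entirely on top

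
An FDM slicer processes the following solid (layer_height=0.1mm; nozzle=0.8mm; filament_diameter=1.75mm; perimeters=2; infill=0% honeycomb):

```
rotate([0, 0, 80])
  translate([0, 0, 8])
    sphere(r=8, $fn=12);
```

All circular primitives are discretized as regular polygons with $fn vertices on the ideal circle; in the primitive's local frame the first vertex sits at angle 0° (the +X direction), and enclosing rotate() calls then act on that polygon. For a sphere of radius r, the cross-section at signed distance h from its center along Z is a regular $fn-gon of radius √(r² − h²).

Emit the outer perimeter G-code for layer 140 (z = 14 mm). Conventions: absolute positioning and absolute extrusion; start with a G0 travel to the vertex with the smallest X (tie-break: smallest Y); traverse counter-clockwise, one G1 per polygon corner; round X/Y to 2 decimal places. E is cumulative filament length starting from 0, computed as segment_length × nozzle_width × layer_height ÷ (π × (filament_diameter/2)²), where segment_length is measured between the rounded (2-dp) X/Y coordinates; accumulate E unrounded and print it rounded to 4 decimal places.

At z = 14 mm: the r=8 sphere slices to a regular 12-gon of circumradius 5.292 (√(r²−h²) with h=6 from center); (rotated 80° about Z; rotation is an isometry so areas/perimeters/island counts are preserved). The outline is a single polygon with 12 vertices. Extrusion per mm of travel: 0.8 × 0.1 / (π × 0.875²) = 0.033260. Accumulating E over each segment gives final E = 1.0928.

G0 X-5.21 Y0.92 Z14.00
G1 X-4.97 Y-1.81 E0.0912
G1 X-3.40 Y-4.05 E0.1821
G1 X-0.92 Y-5.21 E0.2732
G1 X1.81 Y-4.97 E0.3643
G1 X4.05 Y-3.40 E0.4553
G1 X5.21 Y-0.92 E0.5464
G1 X4.97 Y1.81 E0.6375
G1 X3.40 Y4.05 E0.7285
G1 X0.92 Y5.21 E0.8196
G1 X-1.81 Y4.97 E0.9107
G1 X-4.05 Y3.40 E1.0017
G1 X-5.21 Y0.92 E1.0928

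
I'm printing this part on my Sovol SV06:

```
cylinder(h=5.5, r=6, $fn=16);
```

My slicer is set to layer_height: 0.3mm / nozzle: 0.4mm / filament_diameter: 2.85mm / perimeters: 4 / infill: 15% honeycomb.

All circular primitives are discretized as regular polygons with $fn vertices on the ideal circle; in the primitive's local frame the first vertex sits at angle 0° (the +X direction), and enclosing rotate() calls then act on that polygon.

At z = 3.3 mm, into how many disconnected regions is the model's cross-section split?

At z = 3.3 mm: the r=6 cylinder contributes a regular 16-gon of circumradius 6. The result has 1 disconnected region.

1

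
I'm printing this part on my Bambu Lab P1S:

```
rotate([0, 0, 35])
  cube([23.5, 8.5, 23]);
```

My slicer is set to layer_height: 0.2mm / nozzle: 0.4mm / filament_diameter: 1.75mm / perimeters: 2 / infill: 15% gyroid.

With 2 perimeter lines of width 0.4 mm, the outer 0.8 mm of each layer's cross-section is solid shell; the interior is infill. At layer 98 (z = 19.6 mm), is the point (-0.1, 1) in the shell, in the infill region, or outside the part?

At z = 19.6 mm: the cube (footprint 23.5×8.5) is included at this height; (rotated 35° about Z; rotation is an isometry so areas/perimeters/island counts are preserved). Overall, the cross-section is a single solid region. Undo the 35° rotation: the query point maps to (0.492, 0.877) in the un-rotated model frame. The nearest boundary edge runs (0.00, 8.50)→(0.00, 0.00); distance from the point to it = 0.49 mm. The point is inside the cross-section, 0.49 mm from the nearest boundary — within the 0.8 mm shell band (2 × 0.4).

shell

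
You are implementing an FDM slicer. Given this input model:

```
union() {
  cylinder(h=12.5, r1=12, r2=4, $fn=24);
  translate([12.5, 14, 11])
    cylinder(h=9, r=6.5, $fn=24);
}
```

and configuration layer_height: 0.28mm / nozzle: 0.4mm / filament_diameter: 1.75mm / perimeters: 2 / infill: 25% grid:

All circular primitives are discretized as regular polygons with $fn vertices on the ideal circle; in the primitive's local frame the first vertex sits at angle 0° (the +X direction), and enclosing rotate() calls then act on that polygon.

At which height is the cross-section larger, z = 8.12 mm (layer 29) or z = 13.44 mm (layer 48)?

layer 29 (z = 8.12 mm)

Layer 29 (z = 8.12): the cone: at t=0.650 of its height the radius interpolates to r₁+(r₂−r₁)t = 6.803, giving a regular 24-gon of that circumradius (area = (24/2)·6.803²·sin(360°/24) = 143.75 mm²); the cylinder at (12.5, 14) does not reach this height (z outside [11, 20]); Taking the union: only the cone is present, so the union is just that shape — area = 143.75 mm². So its area = 143.75 mm². Layer 48 (z = 13.44): the cone is not intersected at this z (z outside [0, 12.5]); the cylinder at (12.5, 14): section is a regular 24-gon, circumradius r=6.5 (area = (24/2)·6.500²·sin(360°/24) = 131.22 mm²); Merging all regions: only the r=6.5 cylinder at (12.5, 14) is present, so the union is just that shape — area = 131.22 mm². So its area = 131.22 mm². Layer 29 is larger (143.75 vs 131.22 mm²).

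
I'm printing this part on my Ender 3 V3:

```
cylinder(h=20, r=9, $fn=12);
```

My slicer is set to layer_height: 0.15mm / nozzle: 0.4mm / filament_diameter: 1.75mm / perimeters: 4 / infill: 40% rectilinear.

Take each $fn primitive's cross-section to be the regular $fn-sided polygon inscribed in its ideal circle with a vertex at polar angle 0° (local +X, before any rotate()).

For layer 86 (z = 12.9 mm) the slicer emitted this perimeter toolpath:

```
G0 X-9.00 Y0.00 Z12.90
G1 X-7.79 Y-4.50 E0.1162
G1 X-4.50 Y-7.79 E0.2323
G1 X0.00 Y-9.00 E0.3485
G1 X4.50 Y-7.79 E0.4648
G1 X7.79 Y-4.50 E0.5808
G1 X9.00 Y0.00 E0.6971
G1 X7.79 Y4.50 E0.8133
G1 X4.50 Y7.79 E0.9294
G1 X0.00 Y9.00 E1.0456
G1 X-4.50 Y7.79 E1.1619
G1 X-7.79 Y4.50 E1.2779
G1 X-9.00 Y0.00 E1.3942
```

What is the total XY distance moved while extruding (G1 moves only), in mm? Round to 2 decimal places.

55.89 mm

Sum the Euclidean lengths of each G1 segment: total = 55.89 mm.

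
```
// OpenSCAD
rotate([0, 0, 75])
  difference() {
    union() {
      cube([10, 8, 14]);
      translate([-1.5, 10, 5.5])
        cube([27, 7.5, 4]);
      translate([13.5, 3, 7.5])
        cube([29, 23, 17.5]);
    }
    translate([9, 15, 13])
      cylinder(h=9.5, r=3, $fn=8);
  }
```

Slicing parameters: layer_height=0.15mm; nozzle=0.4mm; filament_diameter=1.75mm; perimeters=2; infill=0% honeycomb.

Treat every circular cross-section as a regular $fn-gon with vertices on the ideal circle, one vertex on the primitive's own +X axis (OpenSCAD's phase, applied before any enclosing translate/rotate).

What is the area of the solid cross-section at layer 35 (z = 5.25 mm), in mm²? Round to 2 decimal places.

80.00 mm²

At z = 5.25 mm: the cube (footprint 10×8) is included at this height (area 80.00 mm²); the cube at (-1.5, 10) is absent (z outside [5.5, 9.5]); the cube at (13.5, 3) is absent (z outside [7.5, 25]); Taking the union: only the 10×8 cube is present, so the union is just that shape — area = 80.00 mm²; the cylinder at (9, 15) does not reach this height (z outside [13, 22.5]); Taking the first minus the rest: none of the subtracted shapes is present at this height, so that combined region is unchanged — area = 80.00 mm²; (whole slice rotated 75° about Z — lengths, areas and connectivity unchanged). Overall, the cross-section is a single solid region. Net area = 80.00 mm².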